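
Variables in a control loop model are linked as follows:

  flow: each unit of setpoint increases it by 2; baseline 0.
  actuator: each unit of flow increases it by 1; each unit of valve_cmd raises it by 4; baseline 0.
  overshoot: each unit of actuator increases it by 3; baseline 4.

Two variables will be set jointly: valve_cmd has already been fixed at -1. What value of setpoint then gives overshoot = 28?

With valve_cmd held at -1:
Substituting into the actuator equation gives actuator = 2*setpoint - 4.
Substituting into the overshoot equation gives overshoot = 6*setpoint - 8.
Solve 6*setpoint - 8 = 28: setpoint = (28 + 8) / 6 = 6.

setpoint = 6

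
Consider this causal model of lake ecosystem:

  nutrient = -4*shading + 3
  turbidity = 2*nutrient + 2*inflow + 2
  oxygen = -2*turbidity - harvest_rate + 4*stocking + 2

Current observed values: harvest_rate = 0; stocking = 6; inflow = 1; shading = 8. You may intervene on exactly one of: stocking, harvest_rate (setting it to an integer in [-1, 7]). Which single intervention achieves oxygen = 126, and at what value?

Intervening on stocking: with other inputs at their observed values, oxygen = 4*stocking + 110. Solving for 126 gives stocking = 4, within [-1, 7].
Intervening on harvest_rate: oxygen = -harvest_rate + 134. Reaching 126 requires harvest_rate = 8, outside [-1, 7].

set stocking = 4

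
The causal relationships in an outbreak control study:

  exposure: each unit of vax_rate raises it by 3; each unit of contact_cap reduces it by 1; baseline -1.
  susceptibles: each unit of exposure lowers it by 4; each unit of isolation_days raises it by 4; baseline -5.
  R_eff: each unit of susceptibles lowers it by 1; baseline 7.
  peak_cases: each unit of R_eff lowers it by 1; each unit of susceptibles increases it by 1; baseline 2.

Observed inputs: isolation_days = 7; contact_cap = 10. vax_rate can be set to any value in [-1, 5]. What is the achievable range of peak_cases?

Substituting into the exposure equation gives exposure = 3*vax_rate - 11.
So susceptibles = -12*vax_rate + 67.
So R_eff = 12*vax_rate - 60.
peak_cases becomes -24*vax_rate + 129.
Linear in vax_rate, so extremes are at the endpoints: vax_rate = -1 gives peak_cases = 153; vax_rate = 5 gives peak_cases = 9.

9 to 153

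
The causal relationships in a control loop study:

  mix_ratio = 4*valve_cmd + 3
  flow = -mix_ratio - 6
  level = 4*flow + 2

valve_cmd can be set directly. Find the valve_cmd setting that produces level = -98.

Substituting into the flow equation gives flow = -4*valve_cmd - 9.
Substituting into the level equation gives level = -16*valve_cmd - 34.
Solve -16*valve_cmd - 34 = -98: valve_cmd = (-98 + 34) / -16 = 4.

valve_cmd = 4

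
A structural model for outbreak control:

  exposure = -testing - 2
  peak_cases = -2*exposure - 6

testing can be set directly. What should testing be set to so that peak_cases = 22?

testing = 12

Substituting into the peak_cases equation gives peak_cases = 2*testing - 2.
Solve 2*testing - 2 = 22: testing = (22 + 2) / 2 = 12.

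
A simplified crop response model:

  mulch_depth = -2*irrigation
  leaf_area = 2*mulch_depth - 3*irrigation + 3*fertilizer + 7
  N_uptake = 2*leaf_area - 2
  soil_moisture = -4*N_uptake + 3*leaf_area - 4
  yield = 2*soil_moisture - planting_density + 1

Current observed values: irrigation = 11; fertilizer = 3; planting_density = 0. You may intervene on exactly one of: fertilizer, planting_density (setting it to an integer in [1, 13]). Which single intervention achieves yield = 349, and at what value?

set fertilizer = 12

Intervening on fertilizer: with other inputs at their observed values, yield = -30*fertilizer + 709. Solving for 349 gives fertilizer = 12, within [1, 13].
Intervening on planting_density: yield = -planting_density + 619. Reaching 349 requires planting_density = 270, outside [1, 13].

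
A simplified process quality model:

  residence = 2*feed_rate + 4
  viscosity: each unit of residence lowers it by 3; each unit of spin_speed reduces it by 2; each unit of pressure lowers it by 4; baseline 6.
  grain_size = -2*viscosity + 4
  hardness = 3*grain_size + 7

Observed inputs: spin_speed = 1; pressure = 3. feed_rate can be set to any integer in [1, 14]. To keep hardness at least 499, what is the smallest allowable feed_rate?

Substituting into the viscosity equation gives viscosity = -6*feed_rate - 20.
Substituting into the grain_size equation gives grain_size = 12*feed_rate + 44.
Substituting into the hardness equation gives hardness = 36*feed_rate + 139.
Require 36*feed_rate + 139 ≥ 499, so feed_rate ≥ 10.
The smallest integer in [1, 14] satisfying this is 10.

feed_rate = 10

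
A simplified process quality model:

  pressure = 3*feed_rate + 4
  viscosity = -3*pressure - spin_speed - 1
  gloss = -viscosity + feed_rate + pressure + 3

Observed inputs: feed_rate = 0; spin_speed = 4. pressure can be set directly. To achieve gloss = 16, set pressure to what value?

pressure = 2

Intervening on pressure fixes its value directly, overriding its dependence on feed_rate.
Substituting into the viscosity equation gives viscosity = -3*pressure - 5.
gloss becomes 4*pressure + 8.
Solve 4*pressure + 8 = 16: pressure = (16 - 8) / 4 = 2.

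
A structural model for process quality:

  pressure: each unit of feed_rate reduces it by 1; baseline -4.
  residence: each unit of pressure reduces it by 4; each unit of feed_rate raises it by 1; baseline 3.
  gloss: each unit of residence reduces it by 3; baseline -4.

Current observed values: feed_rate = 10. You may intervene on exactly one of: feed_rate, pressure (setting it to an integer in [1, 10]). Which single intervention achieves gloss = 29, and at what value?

Intervening on feed_rate: gloss = -15*feed_rate - 61. Reaching 29 requires feed_rate = -6, outside [1, 10].
Intervening on pressure: with other inputs at their observed values, gloss = 12*pressure - 43. Solving for 29 gives pressure = 6, within [1, 10].

set pressure = 6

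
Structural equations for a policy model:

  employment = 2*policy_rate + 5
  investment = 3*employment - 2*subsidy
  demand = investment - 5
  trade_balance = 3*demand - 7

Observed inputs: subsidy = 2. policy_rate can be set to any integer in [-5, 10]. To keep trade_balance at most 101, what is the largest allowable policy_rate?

Substituting into the investment equation gives investment = 6*policy_rate + 11.
This gives demand = 6*policy_rate + 6.
Substituting into the trade_balance equation gives trade_balance = 18*policy_rate + 11.
Require 18*policy_rate + 11 ≤ 101, so policy_rate ≤ 5.
The largest integer in [-5, 10] satisfying this is 5.

policy_rate = 5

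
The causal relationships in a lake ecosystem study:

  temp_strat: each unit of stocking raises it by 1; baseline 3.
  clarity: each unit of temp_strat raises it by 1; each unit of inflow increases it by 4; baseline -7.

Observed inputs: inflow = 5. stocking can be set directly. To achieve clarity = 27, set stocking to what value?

stocking = 11

Substituting into the clarity equation gives clarity = stocking + 16.
Solve stocking + 16 = 27: stocking = (27 - 16) / 1 = 11.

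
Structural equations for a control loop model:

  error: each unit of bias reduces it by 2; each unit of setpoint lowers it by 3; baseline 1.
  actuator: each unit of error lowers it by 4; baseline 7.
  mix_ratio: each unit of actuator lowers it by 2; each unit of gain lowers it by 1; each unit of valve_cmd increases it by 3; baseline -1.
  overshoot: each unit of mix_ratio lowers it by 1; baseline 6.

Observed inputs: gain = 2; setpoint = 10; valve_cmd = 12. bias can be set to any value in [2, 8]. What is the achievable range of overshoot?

251 to 347

Substituting into the error equation gives error = -2*bias - 29.
This gives actuator = 8*bias + 123.
mix_ratio becomes -16*bias - 213.
This gives overshoot = 16*bias + 219.
Linear in bias, so extremes are at the endpoints: bias = 2 gives overshoot = 251; bias = 8 gives overshoot = 347.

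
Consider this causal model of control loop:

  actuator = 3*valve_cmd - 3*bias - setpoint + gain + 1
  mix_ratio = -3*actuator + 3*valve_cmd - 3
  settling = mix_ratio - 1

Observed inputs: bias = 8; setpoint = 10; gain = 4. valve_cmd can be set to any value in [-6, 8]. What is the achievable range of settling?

Substituting into the actuator equation gives actuator = 3*valve_cmd - 29.
Substituting into the mix_ratio equation gives mix_ratio = -6*valve_cmd + 84.
Substituting into the settling equation gives settling = -6*valve_cmd + 83.
Linear in valve_cmd, so extremes are at the endpoints: valve_cmd = -6 gives settling = 119; valve_cmd = 8 gives settling = 35.

35 to 119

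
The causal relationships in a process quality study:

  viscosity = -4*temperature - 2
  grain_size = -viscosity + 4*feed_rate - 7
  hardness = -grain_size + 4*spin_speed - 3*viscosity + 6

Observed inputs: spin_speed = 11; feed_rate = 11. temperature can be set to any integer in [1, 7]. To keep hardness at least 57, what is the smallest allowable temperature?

Substituting into the grain_size equation gives grain_size = 4*temperature + 39.
This gives hardness = 8*temperature + 17.
Require 8*temperature + 17 ≥ 57, so temperature ≥ 5.
The smallest integer in [1, 7] satisfying this is 5.

temperature = 5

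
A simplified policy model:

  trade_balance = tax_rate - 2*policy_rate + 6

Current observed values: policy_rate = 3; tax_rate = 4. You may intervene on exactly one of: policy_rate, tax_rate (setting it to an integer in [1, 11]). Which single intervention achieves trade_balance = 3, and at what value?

set tax_rate = 3

Intervening on policy_rate: trade_balance = -2*policy_rate + 10. Reaching 3 requires policy_rate = 7/2, not an integer.
Intervening on tax_rate: with other inputs at their observed values, trade_balance = tax_rate. Solving for 3 gives tax_rate = 3, within [1, 11].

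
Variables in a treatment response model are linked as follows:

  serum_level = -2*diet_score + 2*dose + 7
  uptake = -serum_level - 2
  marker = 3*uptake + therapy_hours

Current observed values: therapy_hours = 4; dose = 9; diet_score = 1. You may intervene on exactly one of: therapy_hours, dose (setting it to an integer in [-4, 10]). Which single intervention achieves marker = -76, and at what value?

Intervening on therapy_hours: with other inputs at their observed values, marker = therapy_hours - 75. Solving for -76 gives therapy_hours = -1, within [-4, 10].
Intervening on dose: marker = -6*dose - 17. Reaching -76 requires dose = 59/6, not an integer.

set therapy_hours = -1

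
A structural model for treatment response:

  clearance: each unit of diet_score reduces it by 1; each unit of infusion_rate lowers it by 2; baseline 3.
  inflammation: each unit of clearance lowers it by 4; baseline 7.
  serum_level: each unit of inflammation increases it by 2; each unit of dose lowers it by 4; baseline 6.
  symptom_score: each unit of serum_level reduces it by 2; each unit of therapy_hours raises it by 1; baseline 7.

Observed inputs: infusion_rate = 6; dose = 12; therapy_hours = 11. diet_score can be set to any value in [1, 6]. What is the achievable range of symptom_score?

-166 to -86

Substituting into the clearance equation gives clearance = -diet_score - 9.
So inflammation = 4*diet_score + 43.
So serum_level = 8*diet_score + 44.
This gives symptom_score = -16*diet_score - 70.
Linear in diet_score, so extremes are at the endpoints: diet_score = 1 gives symptom_score = -86; diet_score = 6 gives symptom_score = -166.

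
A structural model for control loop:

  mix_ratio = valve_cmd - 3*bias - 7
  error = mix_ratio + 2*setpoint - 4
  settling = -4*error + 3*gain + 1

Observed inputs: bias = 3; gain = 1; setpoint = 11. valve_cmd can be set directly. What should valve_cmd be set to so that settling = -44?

Substituting into the mix_ratio equation gives mix_ratio = valve_cmd - 16.
So error = valve_cmd + 2.
Substituting into the settling equation gives settling = -4*valve_cmd - 4.
Solve -4*valve_cmd - 4 = -44: valve_cmd = (-44 + 4) / -4 = 10.

valve_cmd = 10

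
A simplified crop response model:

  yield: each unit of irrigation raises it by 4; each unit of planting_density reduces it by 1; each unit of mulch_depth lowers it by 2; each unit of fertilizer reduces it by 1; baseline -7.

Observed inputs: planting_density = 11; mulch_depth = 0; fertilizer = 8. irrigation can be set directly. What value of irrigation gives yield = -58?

irrigation = -8

Substituting into the yield equation gives yield = 4*irrigation - 26.
Solve 4*irrigation - 26 = -58: irrigation = (-58 + 26) / 4 = -8.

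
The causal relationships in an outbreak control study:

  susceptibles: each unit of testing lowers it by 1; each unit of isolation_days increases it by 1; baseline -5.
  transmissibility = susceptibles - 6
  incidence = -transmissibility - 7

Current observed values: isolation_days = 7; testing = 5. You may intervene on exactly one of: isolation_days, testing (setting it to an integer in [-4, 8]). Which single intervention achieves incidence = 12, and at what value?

set isolation_days = -3

Intervening on isolation_days: with other inputs at their observed values, incidence = -isolation_days + 9. Solving for 12 gives isolation_days = -3, within [-4, 8].
Intervening on testing: incidence = testing - 3. Reaching 12 requires testing = 15, outside [-4, 8].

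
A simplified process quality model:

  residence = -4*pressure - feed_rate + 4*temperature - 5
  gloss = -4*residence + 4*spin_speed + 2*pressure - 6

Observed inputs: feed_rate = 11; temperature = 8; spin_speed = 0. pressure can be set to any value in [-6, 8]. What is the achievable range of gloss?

Substituting into the residence equation gives residence = -4*pressure + 16.
So gloss = 18*pressure - 70.
Linear in pressure, so extremes are at the endpoints: pressure = -6 gives gloss = -178; pressure = 8 gives gloss = 74.

-178 to 74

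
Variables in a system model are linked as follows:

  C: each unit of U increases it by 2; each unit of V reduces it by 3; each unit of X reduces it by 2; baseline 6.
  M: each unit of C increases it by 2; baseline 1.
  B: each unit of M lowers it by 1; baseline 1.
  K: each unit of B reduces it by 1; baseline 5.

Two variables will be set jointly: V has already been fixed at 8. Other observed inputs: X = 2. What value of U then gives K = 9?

With V held at 8:
Substituting into the C equation gives C = 2*U - 22.
Substituting into the M equation gives M = 4*U - 43.
So B = -4*U + 44.
So K = 4*U - 39.
Solve 4*U - 39 = 9: U = (9 + 39) / 4 = 12.

U = 12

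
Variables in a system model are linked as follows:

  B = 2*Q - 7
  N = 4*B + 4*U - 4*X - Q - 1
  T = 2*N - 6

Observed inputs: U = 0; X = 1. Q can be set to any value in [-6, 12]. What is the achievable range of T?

-156 to 96

Substituting into the N equation gives N = 7*Q - 33.
So T = 14*Q - 72.
Linear in Q, so extremes are at the endpoints: Q = -6 gives T = -156; Q = 12 gives T = 96.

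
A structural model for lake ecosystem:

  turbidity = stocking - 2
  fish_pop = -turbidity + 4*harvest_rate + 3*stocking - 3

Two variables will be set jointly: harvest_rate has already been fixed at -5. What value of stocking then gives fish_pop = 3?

stocking = 12

With harvest_rate held at -5:
Substituting into the fish_pop equation gives fish_pop = 2*stocking - 21.
Solve 2*stocking - 21 = 3: stocking = (3 + 21) / 2 = 12.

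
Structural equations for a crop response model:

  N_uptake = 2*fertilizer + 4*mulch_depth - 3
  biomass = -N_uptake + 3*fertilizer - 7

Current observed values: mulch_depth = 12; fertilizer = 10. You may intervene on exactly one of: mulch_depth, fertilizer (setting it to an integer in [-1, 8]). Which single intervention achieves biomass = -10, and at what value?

Intervening on mulch_depth: with other inputs at their observed values, biomass = -4*mulch_depth + 6. Solving for -10 gives mulch_depth = 4, within [-1, 8].
Intervening on fertilizer: biomass = fertilizer - 52. Reaching -10 requires fertilizer = 42, outside [-1, 8].

set mulch_depth = 4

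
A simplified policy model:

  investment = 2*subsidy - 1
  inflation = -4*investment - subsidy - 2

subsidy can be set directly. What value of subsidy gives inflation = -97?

subsidy = 11

Substituting into the inflation equation gives inflation = -9*subsidy + 2.
Solve -9*subsidy + 2 = -97: subsidy = (-97 - 2) / -9 = 11.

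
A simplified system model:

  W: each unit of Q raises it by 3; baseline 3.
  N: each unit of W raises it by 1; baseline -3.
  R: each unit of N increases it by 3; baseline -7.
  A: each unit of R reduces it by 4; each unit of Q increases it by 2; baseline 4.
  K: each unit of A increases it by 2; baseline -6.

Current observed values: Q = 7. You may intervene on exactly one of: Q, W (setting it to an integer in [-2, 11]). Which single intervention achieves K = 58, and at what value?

Intervening on Q: with other inputs at their observed values, K = -68*Q + 58. Solving for 58 gives Q = 0, within [-2, 11].
Intervening on W: K = -24*W + 158. Reaching 58 requires W = 25/6, not an integer.

set Q = 0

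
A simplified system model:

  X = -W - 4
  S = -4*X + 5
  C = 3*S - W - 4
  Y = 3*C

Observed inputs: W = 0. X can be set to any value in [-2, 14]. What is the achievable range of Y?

Intervening on X fixes its value directly, overriding its dependence on W.
Substituting into the C equation gives C = -12*X + 11.
This gives Y = -36*X + 33.
Linear in X, so extremes are at the endpoints: X = -2 gives Y = 105; X = 14 gives Y = -471.

-471 to 105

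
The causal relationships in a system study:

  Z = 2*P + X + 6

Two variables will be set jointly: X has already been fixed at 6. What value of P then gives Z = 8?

With X held at 6:
Substituting into the Z equation gives Z = 2*P + 12.
Solve 2*P + 12 = 8: P = (8 - 12) / 2 = -2.

P = -2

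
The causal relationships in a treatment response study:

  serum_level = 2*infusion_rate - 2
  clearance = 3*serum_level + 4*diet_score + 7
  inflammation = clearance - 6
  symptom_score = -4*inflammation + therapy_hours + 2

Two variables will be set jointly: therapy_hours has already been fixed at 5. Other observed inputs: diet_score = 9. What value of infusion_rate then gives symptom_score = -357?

With therapy_hours held at 5:
Substituting into the clearance equation gives clearance = 6*infusion_rate + 37.
Substituting into the inflammation equation gives inflammation = 6*infusion_rate + 31.
Substituting into the symptom_score equation gives symptom_score = -24*infusion_rate - 117.
Solve -24*infusion_rate - 117 = -357: infusion_rate = (-357 + 117) / -24 = 10.

infusion_rate = 10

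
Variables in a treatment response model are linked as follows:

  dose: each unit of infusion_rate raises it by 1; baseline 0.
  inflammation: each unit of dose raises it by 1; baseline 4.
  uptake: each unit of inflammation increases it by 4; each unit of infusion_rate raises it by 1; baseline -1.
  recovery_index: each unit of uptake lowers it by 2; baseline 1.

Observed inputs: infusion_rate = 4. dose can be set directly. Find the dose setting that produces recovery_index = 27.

dose = -8

Intervening on dose fixes its value directly, overriding its dependence on infusion_rate.
Substituting into the uptake equation gives uptake = 4*dose + 19.
recovery_index becomes -8*dose - 37.
Solve -8*dose - 37 = 27: dose = (27 + 37) / -8 = -8.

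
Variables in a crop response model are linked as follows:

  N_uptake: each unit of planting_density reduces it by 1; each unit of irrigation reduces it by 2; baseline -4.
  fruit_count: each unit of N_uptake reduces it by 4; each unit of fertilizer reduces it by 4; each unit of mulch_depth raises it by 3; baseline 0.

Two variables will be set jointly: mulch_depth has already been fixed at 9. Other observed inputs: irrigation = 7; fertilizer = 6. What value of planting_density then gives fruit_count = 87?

With mulch_depth held at 9:
Substituting into the N_uptake equation gives N_uptake = -planting_density - 18.
So fruit_count = 4*planting_density + 75.
Solve 4*planting_density + 75 = 87: planting_density = (87 - 75) / 4 = 3.

planting_density = 3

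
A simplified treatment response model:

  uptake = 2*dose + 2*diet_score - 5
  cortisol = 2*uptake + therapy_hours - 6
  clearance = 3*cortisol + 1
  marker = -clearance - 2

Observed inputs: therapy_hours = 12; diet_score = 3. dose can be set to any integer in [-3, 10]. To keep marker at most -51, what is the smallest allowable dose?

dose = 2

Substituting into the uptake equation gives uptake = 2*dose + 1.
Substituting into the cortisol equation gives cortisol = 4*dose + 8.
Substituting into the clearance equation gives clearance = 12*dose + 25.
This gives marker = -12*dose - 27.
Require -12*dose - 27 ≤ -51, so dose ≥ 2.
The smallest integer in [-3, 10] satisfying this is 2.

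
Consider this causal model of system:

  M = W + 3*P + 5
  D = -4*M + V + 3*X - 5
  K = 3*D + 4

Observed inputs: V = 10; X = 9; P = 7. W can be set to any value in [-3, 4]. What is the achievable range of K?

-260 to -176

Substituting into the M equation gives M = W + 26.
Substituting into the D equation gives D = -4*W - 72.
Substituting into the K equation gives K = -12*W - 212.
Linear in W, so extremes are at the endpoints: W = -3 gives K = -176; W = 4 gives K = -260.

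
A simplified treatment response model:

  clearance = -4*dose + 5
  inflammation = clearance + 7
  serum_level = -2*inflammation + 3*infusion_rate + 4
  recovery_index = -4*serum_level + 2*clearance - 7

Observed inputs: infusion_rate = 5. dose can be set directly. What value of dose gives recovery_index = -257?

dose = 7

Substituting into the inflammation equation gives inflammation = -4*dose + 12.
Substituting into the serum_level equation gives serum_level = 8*dose - 5.
So recovery_index = -40*dose + 23.
Solve -40*dose + 23 = -257: dose = (-257 - 23) / -40 = 7.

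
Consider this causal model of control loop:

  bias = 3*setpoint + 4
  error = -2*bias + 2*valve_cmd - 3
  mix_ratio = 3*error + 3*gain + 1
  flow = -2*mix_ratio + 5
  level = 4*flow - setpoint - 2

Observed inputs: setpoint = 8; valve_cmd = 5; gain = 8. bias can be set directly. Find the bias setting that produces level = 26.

bias = 8

Intervening on bias fixes its value directly, overriding its dependence on setpoint.
Substituting into the error equation gives error = -2*bias + 7.
Substituting into the mix_ratio equation gives mix_ratio = -6*bias + 46.
This gives flow = 12*bias - 87.
This gives level = 48*bias - 358.
Solve 48*bias - 358 = 26: bias = (26 + 358) / 48 = 8.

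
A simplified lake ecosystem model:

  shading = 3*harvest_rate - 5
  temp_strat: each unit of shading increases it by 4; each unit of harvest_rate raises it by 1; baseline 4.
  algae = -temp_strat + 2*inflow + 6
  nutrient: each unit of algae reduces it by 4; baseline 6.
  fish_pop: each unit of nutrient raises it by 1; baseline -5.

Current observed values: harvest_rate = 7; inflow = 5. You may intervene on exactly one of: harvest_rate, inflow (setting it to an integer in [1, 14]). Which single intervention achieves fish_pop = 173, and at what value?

Intervening on harvest_rate: fish_pop = 52*harvest_rate - 127. Reaching 173 requires harvest_rate = 75/13, not an integer.
Intervening on inflow: with other inputs at their observed values, fish_pop = -8*inflow + 277. Solving for 173 gives inflow = 13, within [1, 14].

set inflow = 13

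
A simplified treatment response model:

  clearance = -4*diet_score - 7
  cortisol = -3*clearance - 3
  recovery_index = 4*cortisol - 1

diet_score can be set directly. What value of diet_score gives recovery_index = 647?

Substituting into the cortisol equation gives cortisol = 12*diet_score + 18.
This gives recovery_index = 48*diet_score + 71.
Solve 48*diet_score + 71 = 647: diet_score = (647 - 71) / 48 = 12.

diet_score = 12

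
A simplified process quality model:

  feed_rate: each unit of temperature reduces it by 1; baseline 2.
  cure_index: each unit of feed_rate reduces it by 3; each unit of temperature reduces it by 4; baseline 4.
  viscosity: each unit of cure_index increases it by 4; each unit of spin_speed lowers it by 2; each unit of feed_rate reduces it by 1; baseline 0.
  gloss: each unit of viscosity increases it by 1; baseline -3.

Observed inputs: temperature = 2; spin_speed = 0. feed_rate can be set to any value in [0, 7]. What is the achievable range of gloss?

Intervening on feed_rate fixes its value directly, overriding its dependence on temperature.
Substituting into the cure_index equation gives cure_index = -3*feed_rate - 4.
Substituting into the viscosity equation gives viscosity = -13*feed_rate - 16.
Substituting into the gloss equation gives gloss = -13*feed_rate - 19.
Linear in feed_rate, so extremes are at the endpoints: feed_rate = 0 gives gloss = -19; feed_rate = 7 gives gloss = -110.

-110 to -19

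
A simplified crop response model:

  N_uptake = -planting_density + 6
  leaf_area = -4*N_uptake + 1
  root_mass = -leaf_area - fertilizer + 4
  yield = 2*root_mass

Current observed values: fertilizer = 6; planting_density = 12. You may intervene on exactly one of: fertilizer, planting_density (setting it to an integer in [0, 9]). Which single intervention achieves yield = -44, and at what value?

Intervening on fertilizer: with other inputs at their observed values, yield = -2*fertilizer - 42. Solving for -44 gives fertilizer = 1, within [0, 9].
Intervening on planting_density: yield = -8*planting_density + 42. Reaching -44 requires planting_density = 43/4, not an integer.

set fertilizer = 1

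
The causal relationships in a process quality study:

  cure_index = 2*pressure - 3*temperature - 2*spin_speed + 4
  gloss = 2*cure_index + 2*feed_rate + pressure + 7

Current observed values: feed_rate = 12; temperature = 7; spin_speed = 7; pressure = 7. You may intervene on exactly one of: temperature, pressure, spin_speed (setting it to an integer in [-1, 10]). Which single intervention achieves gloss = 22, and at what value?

set temperature = 4

Intervening on temperature: with other inputs at their observed values, gloss = -6*temperature + 46. Solving for 22 gives temperature = 4, within [-1, 10].
Intervening on pressure: gloss = 5*pressure - 31. Reaching 22 requires pressure = 53/5, not an integer.
Intervening on spin_speed: gloss = -4*spin_speed + 32. Reaching 22 requires spin_speed = 5/2, not an integer.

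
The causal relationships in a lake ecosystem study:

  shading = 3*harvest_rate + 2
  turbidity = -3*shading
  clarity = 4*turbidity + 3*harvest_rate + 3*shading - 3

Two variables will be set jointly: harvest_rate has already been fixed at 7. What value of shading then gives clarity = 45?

With harvest_rate held at 7:
Intervening on shading fixes its value directly, overriding its dependence on harvest_rate.
Substituting into the clarity equation gives clarity = -9*shading + 18.
Solve -9*shading + 18 = 45: shading = (45 - 18) / -9 = -3.

shading = -3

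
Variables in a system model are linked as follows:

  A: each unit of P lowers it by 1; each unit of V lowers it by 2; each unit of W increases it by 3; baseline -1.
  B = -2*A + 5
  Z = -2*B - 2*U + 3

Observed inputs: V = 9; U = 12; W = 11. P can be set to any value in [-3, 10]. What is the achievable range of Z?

Substituting into the A equation gives A = -P + 14.
Substituting into the B equation gives B = 2*P - 23.
Substituting into the Z equation gives Z = -4*P + 25.
Linear in P, so extremes are at the endpoints: P = -3 gives Z = 37; P = 10 gives Z = -15.

-15 to 37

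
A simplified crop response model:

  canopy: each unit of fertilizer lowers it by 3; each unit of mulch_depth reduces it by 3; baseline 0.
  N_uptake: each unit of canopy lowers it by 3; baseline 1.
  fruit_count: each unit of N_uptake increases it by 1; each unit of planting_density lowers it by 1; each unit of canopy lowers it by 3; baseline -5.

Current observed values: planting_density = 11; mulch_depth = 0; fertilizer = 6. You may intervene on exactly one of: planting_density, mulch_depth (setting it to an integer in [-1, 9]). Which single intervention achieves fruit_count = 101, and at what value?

set planting_density = 3

Intervening on planting_density: with other inputs at their observed values, fruit_count = -planting_density + 104. Solving for 101 gives planting_density = 3, within [-1, 9].
Intervening on mulch_depth: fruit_count = 18*mulch_depth + 93. Reaching 101 requires mulch_depth = 4/9, not an integer.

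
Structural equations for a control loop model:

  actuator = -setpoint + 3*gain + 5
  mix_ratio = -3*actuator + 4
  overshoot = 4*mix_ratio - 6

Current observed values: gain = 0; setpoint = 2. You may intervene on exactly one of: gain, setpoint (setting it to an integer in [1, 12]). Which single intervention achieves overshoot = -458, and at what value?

set gain = 12

Intervening on gain: with other inputs at their observed values, overshoot = -36*gain - 26. Solving for -458 gives gain = 12, within [1, 12].
Intervening on setpoint: overshoot = 12*setpoint - 50. Reaching -458 requires setpoint = -34, outside [1, 12].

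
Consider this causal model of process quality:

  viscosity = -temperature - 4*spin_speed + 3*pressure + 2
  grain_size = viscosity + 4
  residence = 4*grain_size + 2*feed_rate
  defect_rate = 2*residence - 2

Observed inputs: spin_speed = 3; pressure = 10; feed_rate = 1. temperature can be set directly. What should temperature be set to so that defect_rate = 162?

Substituting into the viscosity equation gives viscosity = -temperature + 20.
Substituting into the grain_size equation gives grain_size = -temperature + 24.
So residence = -4*temperature + 98.
So defect_rate = -8*temperature + 194.
Solve -8*temperature + 194 = 162: temperature = (162 - 194) / -8 = 4.

temperature = 4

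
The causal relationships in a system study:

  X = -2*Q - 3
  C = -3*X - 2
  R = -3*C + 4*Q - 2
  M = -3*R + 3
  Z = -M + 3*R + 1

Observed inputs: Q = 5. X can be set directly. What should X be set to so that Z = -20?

X = -3

Intervening on X fixes its value directly, overriding its dependence on Q.
Substituting into the R equation gives R = 9*X + 24.
Substituting into the M equation gives M = -27*X - 69.
Substituting into the Z equation gives Z = 54*X + 142.
Solve 54*X + 142 = -20: X = (-20 - 142) / 54 = -3.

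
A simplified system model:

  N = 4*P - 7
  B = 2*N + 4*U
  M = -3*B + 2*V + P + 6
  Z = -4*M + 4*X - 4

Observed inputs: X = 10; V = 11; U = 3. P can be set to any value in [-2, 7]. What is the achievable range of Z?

-284 to 544

Substituting into the B equation gives B = 8*P - 2.
This gives M = -23*P + 34.
Substituting into the Z equation gives Z = 92*P - 100.
Linear in P, so extremes are at the endpoints: P = -2 gives Z = -284; P = 7 gives Z = 544.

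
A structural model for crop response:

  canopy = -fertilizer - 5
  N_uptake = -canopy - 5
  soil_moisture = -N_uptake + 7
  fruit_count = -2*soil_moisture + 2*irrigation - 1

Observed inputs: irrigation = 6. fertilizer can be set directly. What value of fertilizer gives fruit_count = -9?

fertilizer = -3

Substituting into the N_uptake equation gives N_uptake = fertilizer.
So soil_moisture = -fertilizer + 7.
Substituting into the fruit_count equation gives fruit_count = 2*fertilizer - 3.
Solve 2*fertilizer - 3 = -9: fertilizer = (-9 + 3) / 2 = -3.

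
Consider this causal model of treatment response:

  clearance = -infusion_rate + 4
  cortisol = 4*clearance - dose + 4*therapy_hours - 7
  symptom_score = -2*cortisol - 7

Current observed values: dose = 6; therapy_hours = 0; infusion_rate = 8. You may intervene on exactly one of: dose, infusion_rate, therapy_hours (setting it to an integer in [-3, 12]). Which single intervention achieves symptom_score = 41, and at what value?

set dose = 1

Intervening on dose: with other inputs at their observed values, symptom_score = 2*dose + 39. Solving for 41 gives dose = 1, within [-3, 12].
Intervening on infusion_rate: symptom_score = 8*infusion_rate - 13. Reaching 41 requires infusion_rate = 27/4, not an integer.
Intervening on therapy_hours: symptom_score = -8*therapy_hours + 51. Reaching 41 requires therapy_hours = 5/4, not an integer.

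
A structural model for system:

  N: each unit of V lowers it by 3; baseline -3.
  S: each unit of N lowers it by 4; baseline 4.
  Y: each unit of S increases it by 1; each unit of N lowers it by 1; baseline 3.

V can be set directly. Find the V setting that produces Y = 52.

V = 2

Substituting into the S equation gives S = 12*V + 16.
Substituting into the Y equation gives Y = 15*V + 22.
Solve 15*V + 22 = 52: V = (52 - 22) / 15 = 2.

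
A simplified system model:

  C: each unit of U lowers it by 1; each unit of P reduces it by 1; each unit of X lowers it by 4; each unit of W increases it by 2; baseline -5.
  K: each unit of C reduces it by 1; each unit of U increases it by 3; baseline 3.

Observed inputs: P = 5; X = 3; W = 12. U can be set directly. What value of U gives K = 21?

Substituting into the C equation gives C = -U + 2.
This gives K = 4*U + 1.
Solve 4*U + 1 = 21: U = (21 - 1) / 4 = 5.

U = 5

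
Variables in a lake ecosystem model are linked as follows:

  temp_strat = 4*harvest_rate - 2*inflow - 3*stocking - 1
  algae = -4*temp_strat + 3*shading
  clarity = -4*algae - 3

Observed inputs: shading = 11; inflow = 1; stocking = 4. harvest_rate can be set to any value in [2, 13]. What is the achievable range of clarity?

-247 to 457

Substituting into the temp_strat equation gives temp_strat = 4*harvest_rate - 15.
So algae = -16*harvest_rate + 93.
So clarity = 64*harvest_rate - 375.
Linear in harvest_rate, so extremes are at the endpoints: harvest_rate = 2 gives clarity = -247; harvest_rate = 13 gives clarity = 457.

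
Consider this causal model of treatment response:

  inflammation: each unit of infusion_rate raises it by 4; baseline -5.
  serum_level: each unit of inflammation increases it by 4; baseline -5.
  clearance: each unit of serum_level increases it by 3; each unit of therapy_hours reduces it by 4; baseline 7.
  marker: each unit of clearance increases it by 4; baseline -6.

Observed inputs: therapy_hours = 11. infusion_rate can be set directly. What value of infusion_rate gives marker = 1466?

infusion_rate = 10

Substituting into the serum_level equation gives serum_level = 16*infusion_rate - 25.
This gives clearance = 48*infusion_rate - 112.
marker becomes 192*infusion_rate - 454.
Solve 192*infusion_rate - 454 = 1466: infusion_rate = (1466 + 454) / 192 = 10.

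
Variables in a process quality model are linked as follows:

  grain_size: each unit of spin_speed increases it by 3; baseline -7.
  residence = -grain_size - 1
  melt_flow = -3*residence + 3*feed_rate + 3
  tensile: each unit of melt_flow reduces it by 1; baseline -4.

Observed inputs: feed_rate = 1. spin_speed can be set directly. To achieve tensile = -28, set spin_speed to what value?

spin_speed = 4

Substituting into the residence equation gives residence = -3*spin_speed + 6.
Substituting into the melt_flow equation gives melt_flow = 9*spin_speed - 12.
Substituting into the tensile equation gives tensile = -9*spin_speed + 8.
Solve -9*spin_speed + 8 = -28: spin_speed = (-28 - 8) / -9 = 4.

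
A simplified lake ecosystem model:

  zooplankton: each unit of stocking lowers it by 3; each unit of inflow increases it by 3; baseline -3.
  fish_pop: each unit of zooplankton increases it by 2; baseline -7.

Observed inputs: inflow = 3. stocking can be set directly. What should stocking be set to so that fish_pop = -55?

stocking = 10

Substituting into the zooplankton equation gives zooplankton = -3*stocking + 6.
fish_pop becomes -6*stocking + 5.
Solve -6*stocking + 5 = -55: stocking = (-55 - 5) / -6 = 10.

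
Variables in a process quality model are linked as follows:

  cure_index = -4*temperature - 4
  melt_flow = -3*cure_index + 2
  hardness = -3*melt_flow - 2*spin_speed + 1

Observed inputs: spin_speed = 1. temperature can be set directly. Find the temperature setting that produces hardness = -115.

Substituting into the melt_flow equation gives melt_flow = 12*temperature + 14.
Substituting into the hardness equation gives hardness = -36*temperature - 43.
Solve -36*temperature - 43 = -115: temperature = (-115 + 43) / -36 = 2.

temperature = 2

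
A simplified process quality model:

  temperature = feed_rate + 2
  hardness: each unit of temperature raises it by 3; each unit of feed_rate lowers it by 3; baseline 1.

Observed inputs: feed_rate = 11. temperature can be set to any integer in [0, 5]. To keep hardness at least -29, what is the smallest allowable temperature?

Intervening on temperature fixes its value directly, overriding its dependence on feed_rate.
Substituting into the hardness equation gives hardness = 3*temperature - 32.
Require 3*temperature - 32 ≥ -29, so temperature ≥ 1.
The smallest integer in [0, 5] satisfying this is 1.

temperature = 1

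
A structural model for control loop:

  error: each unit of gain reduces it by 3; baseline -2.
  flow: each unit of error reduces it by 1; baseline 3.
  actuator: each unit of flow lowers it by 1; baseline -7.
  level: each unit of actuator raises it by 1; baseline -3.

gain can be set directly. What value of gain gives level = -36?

gain = 7

Substituting into the flow equation gives flow = 3*gain + 5.
Substituting into the actuator equation gives actuator = -3*gain - 12.
So level = -3*gain - 15.
Solve -3*gain - 15 = -36: gain = (-36 + 15) / -3 = 7.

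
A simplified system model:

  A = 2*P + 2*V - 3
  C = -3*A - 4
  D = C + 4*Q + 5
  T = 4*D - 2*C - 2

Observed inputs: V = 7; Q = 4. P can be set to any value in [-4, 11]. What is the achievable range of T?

-124 to 56

Substituting into the A equation gives A = 2*P + 11.
Substituting into the C equation gives C = -6*P - 37.
Substituting into the D equation gives D = -6*P - 16.
T becomes -12*P + 8.
Linear in P, so extremes are at the endpoints: P = -4 gives T = 56; P = 11 gives T = -124.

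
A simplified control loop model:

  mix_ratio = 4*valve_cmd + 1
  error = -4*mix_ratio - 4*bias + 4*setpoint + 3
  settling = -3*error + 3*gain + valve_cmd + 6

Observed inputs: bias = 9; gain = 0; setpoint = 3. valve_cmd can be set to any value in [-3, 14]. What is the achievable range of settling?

Substituting into the error equation gives error = -16*valve_cmd - 25.
Substituting into the settling equation gives settling = 49*valve_cmd + 81.
Linear in valve_cmd, so extremes are at the endpoints: valve_cmd = -3 gives settling = -66; valve_cmd = 14 gives settling = 767.

-66 to 767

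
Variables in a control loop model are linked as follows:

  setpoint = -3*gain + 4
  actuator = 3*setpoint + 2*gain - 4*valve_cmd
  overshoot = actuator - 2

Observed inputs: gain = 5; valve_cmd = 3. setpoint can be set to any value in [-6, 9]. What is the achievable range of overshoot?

Intervening on setpoint fixes its value directly, overriding its dependence on gain.
Substituting into the actuator equation gives actuator = 3*setpoint - 2.
Substituting into the overshoot equation gives overshoot = 3*setpoint - 4.
Linear in setpoint, so extremes are at the endpoints: setpoint = -6 gives overshoot = -22; setpoint = 9 gives overshoot = 23.

-22 to 23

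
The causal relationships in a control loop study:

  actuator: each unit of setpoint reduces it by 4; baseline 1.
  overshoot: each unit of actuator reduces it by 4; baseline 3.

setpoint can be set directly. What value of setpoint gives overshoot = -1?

Substituting into the overshoot equation gives overshoot = 16*setpoint - 1.
Solve 16*setpoint - 1 = -1: setpoint = (-1 + 1) / 16 = 0.

setpoint = 0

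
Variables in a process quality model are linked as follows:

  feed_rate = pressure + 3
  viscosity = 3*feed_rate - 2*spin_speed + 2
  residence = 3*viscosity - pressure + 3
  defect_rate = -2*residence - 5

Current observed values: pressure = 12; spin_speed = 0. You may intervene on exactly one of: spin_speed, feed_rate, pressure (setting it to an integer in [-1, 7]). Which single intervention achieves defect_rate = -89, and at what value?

set feed_rate = 5

Intervening on spin_speed: defect_rate = 12*spin_speed - 269. Reaching -89 requires spin_speed = 15, outside [-1, 7].
Intervening on feed_rate: with other inputs at their observed values, defect_rate = -18*feed_rate + 1. Solving for -89 gives feed_rate = 5, within [-1, 7].
Intervening on pressure: defect_rate = -16*pressure - 77. Reaching -89 requires pressure = 3/4, not an integer.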